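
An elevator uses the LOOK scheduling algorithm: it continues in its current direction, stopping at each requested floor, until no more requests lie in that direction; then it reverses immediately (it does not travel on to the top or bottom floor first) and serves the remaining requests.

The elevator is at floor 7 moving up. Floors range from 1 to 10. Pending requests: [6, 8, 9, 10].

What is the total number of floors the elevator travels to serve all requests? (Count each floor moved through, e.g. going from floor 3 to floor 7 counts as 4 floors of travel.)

Start at floor 7 moving up, LOOK stop order: [8, 9, 10, 6]
  7 → 8: |8-7| = 1, total = 1
  8 → 9: |9-8| = 1, total = 2
  9 → 10: |10-9| = 1, total = 3
  10 → 6: |6-10| = 4, total = 7

Answer: 7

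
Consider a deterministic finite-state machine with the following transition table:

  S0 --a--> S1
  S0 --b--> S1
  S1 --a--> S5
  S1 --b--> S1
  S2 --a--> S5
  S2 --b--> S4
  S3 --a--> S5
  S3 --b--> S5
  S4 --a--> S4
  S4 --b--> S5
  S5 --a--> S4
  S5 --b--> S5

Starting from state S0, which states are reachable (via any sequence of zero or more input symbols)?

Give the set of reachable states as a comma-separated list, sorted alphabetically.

BFS from S0:
  visit S0: S0--a-->S1 (new), S0--b-->S1 (seen)
  visit S1: S1--a-->S5 (new), S1--b-->S1 (seen)
  visit S5: S5--a-->S4 (new), S5--b-->S5 (seen)
  visit S4: S4--a-->S4 (seen), S4--b-->S5 (seen)

Answer: S0, S1, S4, S5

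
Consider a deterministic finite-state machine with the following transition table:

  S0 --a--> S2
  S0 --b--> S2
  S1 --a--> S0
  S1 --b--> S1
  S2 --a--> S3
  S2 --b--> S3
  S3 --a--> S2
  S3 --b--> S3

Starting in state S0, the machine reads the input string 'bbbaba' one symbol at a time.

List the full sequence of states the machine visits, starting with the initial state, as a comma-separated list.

Start: S0
  read 'b': S0 --b--> S2
  read 'b': S2 --b--> S3
  read 'b': S3 --b--> S3
  read 'a': S3 --a--> S2
  read 'b': S2 --b--> S3
  read 'a': S3 --a--> S2

Answer: S0, S2, S3, S3, S2, S3, S2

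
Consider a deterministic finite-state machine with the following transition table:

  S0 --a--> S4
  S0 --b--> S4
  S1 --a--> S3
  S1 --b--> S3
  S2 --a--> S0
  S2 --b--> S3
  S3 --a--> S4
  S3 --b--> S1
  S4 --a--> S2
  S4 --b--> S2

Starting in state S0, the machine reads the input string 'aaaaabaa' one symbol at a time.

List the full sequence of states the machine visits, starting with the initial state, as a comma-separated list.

Start: S0
  read 'a': S0 --a--> S4
  read 'a': S4 --a--> S2
  read 'a': S2 --a--> S0
  read 'a': S0 --a--> S4
  read 'a': S4 --a--> S2
  read 'b': S2 --b--> S3
  read 'a': S3 --a--> S4
  read 'a': S4 --a--> S2

Answer: S0, S4, S2, S0, S4, S2, S3, S4, S2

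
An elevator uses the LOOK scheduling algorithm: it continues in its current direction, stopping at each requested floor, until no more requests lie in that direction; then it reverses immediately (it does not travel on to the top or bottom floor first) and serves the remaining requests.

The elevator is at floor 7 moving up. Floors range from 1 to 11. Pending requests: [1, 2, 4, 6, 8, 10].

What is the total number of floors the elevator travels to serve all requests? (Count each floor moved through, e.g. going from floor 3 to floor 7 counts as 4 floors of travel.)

Answer: 12

Derivation:
Start at floor 7 moving up, LOOK stop order: [8, 10, 6, 4, 2, 1]
  7 → 8: |8-7| = 1, total = 1
  8 → 10: |10-8| = 2, total = 3
  10 → 6: |6-10| = 4, total = 7
  6 → 4: |4-6| = 2, total = 9
  4 → 2: |2-4| = 2, total = 11
  2 → 1: |1-2| = 1, total = 12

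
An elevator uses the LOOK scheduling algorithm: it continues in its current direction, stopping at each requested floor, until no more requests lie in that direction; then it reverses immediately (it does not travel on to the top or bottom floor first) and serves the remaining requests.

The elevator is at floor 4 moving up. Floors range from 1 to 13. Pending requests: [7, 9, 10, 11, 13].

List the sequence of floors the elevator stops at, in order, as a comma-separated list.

Current: 4, moving UP
Serve above first (ascending): [7, 9, 10, 11, 13]
Then reverse, serve below (descending): []

Answer: 7, 9, 10, 11, 13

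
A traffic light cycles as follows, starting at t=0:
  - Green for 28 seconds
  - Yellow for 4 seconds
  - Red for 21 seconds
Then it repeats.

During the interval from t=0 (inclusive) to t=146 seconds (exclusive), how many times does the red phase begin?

Answer: 3

Derivation:
Cycle = 28+4+21 = 53s
red phase starts at t = k*53 + 32 for k=0,1,2,...
Need k*53+32 < 146 → k < 2.151
k ∈ {0, ..., 2} → 3 starts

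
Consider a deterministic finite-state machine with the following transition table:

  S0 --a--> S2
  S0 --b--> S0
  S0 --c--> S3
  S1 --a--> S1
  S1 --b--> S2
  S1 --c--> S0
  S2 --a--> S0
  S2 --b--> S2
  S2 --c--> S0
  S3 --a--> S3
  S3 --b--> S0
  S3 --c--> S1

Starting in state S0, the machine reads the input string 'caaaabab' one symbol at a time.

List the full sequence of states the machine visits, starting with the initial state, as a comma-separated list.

Answer: S0, S3, S3, S3, S3, S3, S0, S2, S2

Derivation:
Start: S0
  read 'c': S0 --c--> S3
  read 'a': S3 --a--> S3
  read 'a': S3 --a--> S3
  read 'a': S3 --a--> S3
  read 'a': S3 --a--> S3
  read 'b': S3 --b--> S0
  read 'a': S0 --a--> S2
  read 'b': S2 --b--> S2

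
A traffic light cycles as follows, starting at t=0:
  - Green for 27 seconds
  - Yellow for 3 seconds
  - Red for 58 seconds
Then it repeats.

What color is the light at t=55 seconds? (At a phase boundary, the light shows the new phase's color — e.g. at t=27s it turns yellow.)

Answer: red

Derivation:
Cycle length = 27 + 3 + 58 = 88s
t = 55, phase_t = 55 mod 88 = 55
55 >= 30 → RED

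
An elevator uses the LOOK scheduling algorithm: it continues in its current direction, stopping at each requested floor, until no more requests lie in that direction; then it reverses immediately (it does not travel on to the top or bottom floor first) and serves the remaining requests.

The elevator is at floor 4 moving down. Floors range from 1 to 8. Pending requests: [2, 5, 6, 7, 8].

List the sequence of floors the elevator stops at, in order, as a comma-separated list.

Answer: 2, 5, 6, 7, 8

Derivation:
Current: 4, moving DOWN
Serve below first (descending): [2]
Then reverse, serve above (ascending): [5, 6, 7, 8]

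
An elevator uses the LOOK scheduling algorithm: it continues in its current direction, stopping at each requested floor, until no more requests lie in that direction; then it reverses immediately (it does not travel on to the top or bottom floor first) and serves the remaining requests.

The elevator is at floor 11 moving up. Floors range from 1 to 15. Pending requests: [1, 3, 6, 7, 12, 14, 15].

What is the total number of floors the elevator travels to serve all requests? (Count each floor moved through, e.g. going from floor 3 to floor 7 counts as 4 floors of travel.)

Start at floor 11 moving up, LOOK stop order: [12, 14, 15, 7, 6, 3, 1]
  11 → 12: |12-11| = 1, total = 1
  12 → 14: |14-12| = 2, total = 3
  14 → 15: |15-14| = 1, total = 4
  15 → 7: |7-15| = 8, total = 12
  7 → 6: |6-7| = 1, total = 13
  6 → 3: |3-6| = 3, total = 16
  3 → 1: |1-3| = 2, total = 18

Answer: 18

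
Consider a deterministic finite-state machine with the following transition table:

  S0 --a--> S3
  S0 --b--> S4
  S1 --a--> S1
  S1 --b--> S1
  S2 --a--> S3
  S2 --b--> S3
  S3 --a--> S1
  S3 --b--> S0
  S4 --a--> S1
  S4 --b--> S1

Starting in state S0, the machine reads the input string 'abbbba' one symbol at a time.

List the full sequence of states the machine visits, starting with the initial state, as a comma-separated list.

Start: S0
  read 'a': S0 --a--> S3
  read 'b': S3 --b--> S0
  read 'b': S0 --b--> S4
  read 'b': S4 --b--> S1
  read 'b': S1 --b--> S1
  read 'a': S1 --a--> S1

Answer: S0, S3, S0, S4, S1, S1, S1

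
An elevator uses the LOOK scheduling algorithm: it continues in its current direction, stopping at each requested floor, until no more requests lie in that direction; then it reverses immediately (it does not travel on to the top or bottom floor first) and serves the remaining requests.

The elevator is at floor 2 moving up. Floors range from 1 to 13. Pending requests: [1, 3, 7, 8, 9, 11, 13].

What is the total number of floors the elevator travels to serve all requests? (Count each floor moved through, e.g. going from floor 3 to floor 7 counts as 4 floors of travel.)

Answer: 23

Derivation:
Start at floor 2 moving up, LOOK stop order: [3, 7, 8, 9, 11, 13, 1]
  2 → 3: |3-2| = 1, total = 1
  3 → 7: |7-3| = 4, total = 5
  7 → 8: |8-7| = 1, total = 6
  8 → 9: |9-8| = 1, total = 7
  9 → 11: |11-9| = 2, total = 9
  11 → 13: |13-11| = 2, total = 11
  13 → 1: |1-13| = 12, total = 23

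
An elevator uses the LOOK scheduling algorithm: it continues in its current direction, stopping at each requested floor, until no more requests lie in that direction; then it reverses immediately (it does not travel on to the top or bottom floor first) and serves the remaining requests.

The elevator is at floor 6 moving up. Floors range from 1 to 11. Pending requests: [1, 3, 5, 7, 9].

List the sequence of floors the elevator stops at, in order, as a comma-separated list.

Current: 6, moving UP
Serve above first (ascending): [7, 9]
Then reverse, serve below (descending): [5, 3, 1]

Answer: 7, 9, 5, 3, 1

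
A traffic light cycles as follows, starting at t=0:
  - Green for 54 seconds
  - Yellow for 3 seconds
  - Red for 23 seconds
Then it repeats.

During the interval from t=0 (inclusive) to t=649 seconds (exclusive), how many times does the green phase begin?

Cycle = 54+3+23 = 80s
green phase starts at t = k*80 + 0 for k=0,1,2,...
Need k*80+0 < 649 → k < 8.113
k ∈ {0, ..., 8} → 9 starts

Answer: 9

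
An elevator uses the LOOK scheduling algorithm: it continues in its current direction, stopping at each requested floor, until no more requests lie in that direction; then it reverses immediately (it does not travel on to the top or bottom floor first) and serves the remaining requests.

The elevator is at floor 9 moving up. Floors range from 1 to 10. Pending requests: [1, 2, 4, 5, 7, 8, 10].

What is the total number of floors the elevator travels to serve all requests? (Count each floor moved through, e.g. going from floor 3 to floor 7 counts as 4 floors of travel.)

Answer: 10

Derivation:
Start at floor 9 moving up, LOOK stop order: [10, 8, 7, 5, 4, 2, 1]
  9 → 10: |10-9| = 1, total = 1
  10 → 8: |8-10| = 2, total = 3
  8 → 7: |7-8| = 1, total = 4
  7 → 5: |5-7| = 2, total = 6
  5 → 4: |4-5| = 1, total = 7
  4 → 2: |2-4| = 2, total = 9
  2 → 1: |1-2| = 1, total = 10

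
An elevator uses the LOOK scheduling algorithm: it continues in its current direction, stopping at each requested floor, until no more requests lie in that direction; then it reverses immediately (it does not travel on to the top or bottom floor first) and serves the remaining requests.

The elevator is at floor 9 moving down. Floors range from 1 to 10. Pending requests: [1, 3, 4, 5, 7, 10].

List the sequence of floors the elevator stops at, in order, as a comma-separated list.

Answer: 7, 5, 4, 3, 1, 10

Derivation:
Current: 9, moving DOWN
Serve below first (descending): [7, 5, 4, 3, 1]
Then reverse, serve above (ascending): [10]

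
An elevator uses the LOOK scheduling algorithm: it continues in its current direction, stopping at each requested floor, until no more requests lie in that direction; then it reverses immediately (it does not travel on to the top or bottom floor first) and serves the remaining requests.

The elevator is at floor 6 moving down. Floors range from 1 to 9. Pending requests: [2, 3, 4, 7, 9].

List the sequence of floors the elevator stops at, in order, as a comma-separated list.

Answer: 4, 3, 2, 7, 9

Derivation:
Current: 6, moving DOWN
Serve below first (descending): [4, 3, 2]
Then reverse, serve above (ascending): [7, 9]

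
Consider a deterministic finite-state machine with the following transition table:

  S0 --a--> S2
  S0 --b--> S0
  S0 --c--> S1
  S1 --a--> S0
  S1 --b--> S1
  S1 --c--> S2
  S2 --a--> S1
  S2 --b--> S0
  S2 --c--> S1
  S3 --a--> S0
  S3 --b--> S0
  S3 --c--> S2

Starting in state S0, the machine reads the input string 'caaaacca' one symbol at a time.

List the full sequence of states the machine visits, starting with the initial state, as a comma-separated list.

Answer: S0, S1, S0, S2, S1, S0, S1, S2, S1

Derivation:
Start: S0
  read 'c': S0 --c--> S1
  read 'a': S1 --a--> S0
  read 'a': S0 --a--> S2
  read 'a': S2 --a--> S1
  read 'a': S1 --a--> S0
  read 'c': S0 --c--> S1
  read 'c': S1 --c--> S2
  read 'a': S2 --a--> S1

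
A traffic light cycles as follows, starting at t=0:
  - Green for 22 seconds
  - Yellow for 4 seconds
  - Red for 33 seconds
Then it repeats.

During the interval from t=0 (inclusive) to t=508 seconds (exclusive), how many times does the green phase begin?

Cycle = 22+4+33 = 59s
green phase starts at t = k*59 + 0 for k=0,1,2,...
Need k*59+0 < 508 → k < 8.610
k ∈ {0, ..., 8} → 9 starts

Answer: 9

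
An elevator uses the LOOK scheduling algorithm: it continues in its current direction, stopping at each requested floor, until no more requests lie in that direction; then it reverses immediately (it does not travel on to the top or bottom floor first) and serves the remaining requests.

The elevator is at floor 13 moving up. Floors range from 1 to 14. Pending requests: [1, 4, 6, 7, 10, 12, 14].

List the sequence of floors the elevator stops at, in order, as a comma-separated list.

Answer: 14, 12, 10, 7, 6, 4, 1

Derivation:
Current: 13, moving UP
Serve above first (ascending): [14]
Then reverse, serve below (descending): [12, 10, 7, 6, 4, 1]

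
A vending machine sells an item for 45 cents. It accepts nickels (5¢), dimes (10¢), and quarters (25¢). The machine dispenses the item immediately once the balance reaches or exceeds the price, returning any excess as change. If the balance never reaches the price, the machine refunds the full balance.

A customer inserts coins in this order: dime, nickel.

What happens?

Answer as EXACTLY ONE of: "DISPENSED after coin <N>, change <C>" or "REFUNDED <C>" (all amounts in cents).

Answer: REFUNDED 15

Derivation:
Price: 45¢
Coin 1 (dime, 10¢): balance = 10¢
Coin 2 (nickel, 5¢): balance = 15¢
All coins inserted, balance 15¢ < price 45¢ → REFUND 15¢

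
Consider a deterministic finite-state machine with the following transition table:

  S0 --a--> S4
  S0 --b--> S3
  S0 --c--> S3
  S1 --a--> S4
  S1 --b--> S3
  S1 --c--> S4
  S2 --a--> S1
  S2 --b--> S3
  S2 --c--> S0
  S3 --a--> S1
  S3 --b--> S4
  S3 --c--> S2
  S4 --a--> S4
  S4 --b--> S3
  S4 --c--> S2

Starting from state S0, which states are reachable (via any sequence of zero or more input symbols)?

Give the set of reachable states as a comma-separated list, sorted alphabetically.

Answer: S0, S1, S2, S3, S4

Derivation:
BFS from S0:
  visit S0: S0--a-->S4 (new), S0--b-->S3 (new), S0--c-->S3 (seen)
  visit S4: S4--a-->S4 (seen), S4--b-->S3 (seen), S4--c-->S2 (new)
  visit S3: S3--a-->S1 (new), S3--b-->S4 (seen), S3--c-->S2 (seen)
  visit S2: S2--a-->S1 (seen), S2--b-->S3 (seen), S2--c-->S0 (seen)
  visit S1: S1--a-->S4 (seen), S1--b-->S3 (seen), S1--c-->S4 (seen)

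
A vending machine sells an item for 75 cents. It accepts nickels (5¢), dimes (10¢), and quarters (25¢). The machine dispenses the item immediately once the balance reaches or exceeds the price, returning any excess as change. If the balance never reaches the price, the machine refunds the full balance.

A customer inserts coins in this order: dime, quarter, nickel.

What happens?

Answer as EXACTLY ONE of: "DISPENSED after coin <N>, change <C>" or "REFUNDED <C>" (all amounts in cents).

Answer: REFUNDED 40

Derivation:
Price: 75¢
Coin 1 (dime, 10¢): balance = 10¢
Coin 2 (quarter, 25¢): balance = 35¢
Coin 3 (nickel, 5¢): balance = 40¢
All coins inserted, balance 40¢ < price 75¢ → REFUND 40¢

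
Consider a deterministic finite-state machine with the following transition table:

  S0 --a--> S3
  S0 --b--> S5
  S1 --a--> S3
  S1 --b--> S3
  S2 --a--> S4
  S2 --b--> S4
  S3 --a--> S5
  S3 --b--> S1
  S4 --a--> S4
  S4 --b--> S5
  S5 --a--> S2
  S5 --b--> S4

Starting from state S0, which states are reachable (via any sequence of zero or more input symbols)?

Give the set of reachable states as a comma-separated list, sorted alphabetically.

BFS from S0:
  visit S0: S0--a-->S3 (new), S0--b-->S5 (new)
  visit S3: S3--a-->S5 (seen), S3--b-->S1 (new)
  visit S5: S5--a-->S2 (new), S5--b-->S4 (new)
  visit S1: S1--a-->S3 (seen), S1--b-->S3 (seen)
  visit S2: S2--a-->S4 (seen), S2--b-->S4 (seen)
  visit S4: S4--a-->S4 (seen), S4--b-->S5 (seen)

Answer: S0, S1, S2, S3, S4, S5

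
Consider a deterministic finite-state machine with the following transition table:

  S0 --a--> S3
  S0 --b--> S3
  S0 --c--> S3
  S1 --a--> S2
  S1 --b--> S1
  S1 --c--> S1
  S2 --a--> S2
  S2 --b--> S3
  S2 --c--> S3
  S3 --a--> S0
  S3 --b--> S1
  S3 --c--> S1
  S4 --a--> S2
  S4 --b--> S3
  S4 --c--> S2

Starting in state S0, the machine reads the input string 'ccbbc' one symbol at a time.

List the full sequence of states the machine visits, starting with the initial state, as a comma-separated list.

Start: S0
  read 'c': S0 --c--> S3
  read 'c': S3 --c--> S1
  read 'b': S1 --b--> S1
  read 'b': S1 --b--> S1
  read 'c': S1 --c--> S1

Answer: S0, S3, S1, S1, S1, S1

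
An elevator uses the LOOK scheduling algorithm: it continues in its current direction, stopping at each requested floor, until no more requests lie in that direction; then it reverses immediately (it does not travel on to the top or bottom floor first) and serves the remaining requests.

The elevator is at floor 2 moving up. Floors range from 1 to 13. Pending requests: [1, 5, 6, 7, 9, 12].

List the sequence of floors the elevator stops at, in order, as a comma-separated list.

Answer: 5, 6, 7, 9, 12, 1

Derivation:
Current: 2, moving UP
Serve above first (ascending): [5, 6, 7, 9, 12]
Then reverse, serve below (descending): [1]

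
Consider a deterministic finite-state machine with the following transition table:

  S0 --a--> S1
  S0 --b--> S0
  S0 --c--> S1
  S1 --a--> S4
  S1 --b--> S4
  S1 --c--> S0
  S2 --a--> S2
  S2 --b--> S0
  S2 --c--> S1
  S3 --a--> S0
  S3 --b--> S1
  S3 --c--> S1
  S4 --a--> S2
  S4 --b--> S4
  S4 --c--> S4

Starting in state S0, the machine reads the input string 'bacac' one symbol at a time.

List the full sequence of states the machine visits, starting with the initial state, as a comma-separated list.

Start: S0
  read 'b': S0 --b--> S0
  read 'a': S0 --a--> S1
  read 'c': S1 --c--> S0
  read 'a': S0 --a--> S1
  read 'c': S1 --c--> S0

Answer: S0, S0, S1, S0, S1, S0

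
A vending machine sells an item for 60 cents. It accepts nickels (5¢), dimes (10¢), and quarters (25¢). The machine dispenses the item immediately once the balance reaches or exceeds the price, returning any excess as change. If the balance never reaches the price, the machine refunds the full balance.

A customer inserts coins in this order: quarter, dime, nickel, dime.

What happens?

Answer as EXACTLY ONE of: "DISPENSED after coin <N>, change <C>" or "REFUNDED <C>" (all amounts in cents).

Price: 60¢
Coin 1 (quarter, 25¢): balance = 25¢
Coin 2 (dime, 10¢): balance = 35¢
Coin 3 (nickel, 5¢): balance = 40¢
Coin 4 (dime, 10¢): balance = 50¢
All coins inserted, balance 50¢ < price 60¢ → REFUND 50¢

Answer: REFUNDED 50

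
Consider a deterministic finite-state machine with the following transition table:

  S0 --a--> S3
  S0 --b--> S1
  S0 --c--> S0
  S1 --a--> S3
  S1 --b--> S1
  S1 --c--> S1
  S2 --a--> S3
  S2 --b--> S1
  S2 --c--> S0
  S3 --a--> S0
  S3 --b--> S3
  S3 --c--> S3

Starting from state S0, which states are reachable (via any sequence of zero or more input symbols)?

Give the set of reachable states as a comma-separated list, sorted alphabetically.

Answer: S0, S1, S3

Derivation:
BFS from S0:
  visit S0: S0--a-->S3 (new), S0--b-->S1 (new), S0--c-->S0 (seen)
  visit S3: S3--a-->S0 (seen), S3--b-->S3 (seen), S3--c-->S3 (seen)
  visit S1: S1--a-->S3 (seen), S1--b-->S1 (seen), S1--c-->S1 (seen)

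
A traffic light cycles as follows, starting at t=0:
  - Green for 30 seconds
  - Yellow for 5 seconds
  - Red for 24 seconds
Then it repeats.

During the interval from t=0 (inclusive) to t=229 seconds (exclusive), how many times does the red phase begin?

Answer: 4

Derivation:
Cycle = 30+5+24 = 59s
red phase starts at t = k*59 + 35 for k=0,1,2,...
Need k*59+35 < 229 → k < 3.288
k ∈ {0, ..., 3} → 4 starts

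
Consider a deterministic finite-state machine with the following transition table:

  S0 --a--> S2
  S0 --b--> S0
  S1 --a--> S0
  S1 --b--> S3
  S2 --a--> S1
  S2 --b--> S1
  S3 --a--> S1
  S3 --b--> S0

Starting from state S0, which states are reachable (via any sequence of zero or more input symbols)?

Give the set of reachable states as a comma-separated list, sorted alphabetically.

Answer: S0, S1, S2, S3

Derivation:
BFS from S0:
  visit S0: S0--a-->S2 (new), S0--b-->S0 (seen)
  visit S2: S2--a-->S1 (new), S2--b-->S1 (seen)
  visit S1: S1--a-->S0 (seen), S1--b-->S3 (new)
  visit S3: S3--a-->S1 (seen), S3--b-->S0 (seen)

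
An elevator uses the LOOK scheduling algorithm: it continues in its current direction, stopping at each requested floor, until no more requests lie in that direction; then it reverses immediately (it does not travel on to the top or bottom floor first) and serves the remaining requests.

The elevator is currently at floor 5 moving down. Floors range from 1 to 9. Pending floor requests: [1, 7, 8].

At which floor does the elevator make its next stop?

Answer: 1

Derivation:
Current floor: 5, direction: down
Requests above: [7, 8]
Requests below: [1]
Moving down and requests lie below → nearest below is max([1]) = 1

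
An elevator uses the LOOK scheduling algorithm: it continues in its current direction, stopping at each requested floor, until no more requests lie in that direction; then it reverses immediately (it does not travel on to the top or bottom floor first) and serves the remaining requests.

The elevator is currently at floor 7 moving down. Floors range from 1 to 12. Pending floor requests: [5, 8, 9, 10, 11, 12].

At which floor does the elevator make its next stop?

Current floor: 7, direction: down
Requests above: [8, 9, 10, 11, 12]
Requests below: [5]
Moving down and requests lie below → nearest below is max([5]) = 5

Answer: 5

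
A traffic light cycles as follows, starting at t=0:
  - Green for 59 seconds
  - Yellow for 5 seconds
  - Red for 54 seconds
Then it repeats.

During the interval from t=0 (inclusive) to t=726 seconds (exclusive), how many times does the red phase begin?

Answer: 6

Derivation:
Cycle = 59+5+54 = 118s
red phase starts at t = k*118 + 64 for k=0,1,2,...
Need k*118+64 < 726 → k < 5.610
k ∈ {0, ..., 5} → 6 starts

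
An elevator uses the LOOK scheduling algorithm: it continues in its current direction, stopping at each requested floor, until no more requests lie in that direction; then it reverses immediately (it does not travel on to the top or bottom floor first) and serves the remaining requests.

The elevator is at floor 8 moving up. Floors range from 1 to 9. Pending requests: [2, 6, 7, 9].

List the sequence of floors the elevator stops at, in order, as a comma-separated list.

Current: 8, moving UP
Serve above first (ascending): [9]
Then reverse, serve below (descending): [7, 6, 2]

Answer: 9, 7, 6, 2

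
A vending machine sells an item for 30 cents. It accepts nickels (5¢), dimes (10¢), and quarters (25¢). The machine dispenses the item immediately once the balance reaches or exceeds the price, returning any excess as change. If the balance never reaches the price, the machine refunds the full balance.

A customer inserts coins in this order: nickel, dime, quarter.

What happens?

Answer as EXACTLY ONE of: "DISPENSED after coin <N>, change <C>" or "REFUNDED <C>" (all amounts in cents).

Price: 30¢
Coin 1 (nickel, 5¢): balance = 5¢
Coin 2 (dime, 10¢): balance = 15¢
Coin 3 (quarter, 25¢): balance = 40¢
  → balance >= price → DISPENSE, change = 40 - 30 = 10¢

Answer: DISPENSED after coin 3, change 10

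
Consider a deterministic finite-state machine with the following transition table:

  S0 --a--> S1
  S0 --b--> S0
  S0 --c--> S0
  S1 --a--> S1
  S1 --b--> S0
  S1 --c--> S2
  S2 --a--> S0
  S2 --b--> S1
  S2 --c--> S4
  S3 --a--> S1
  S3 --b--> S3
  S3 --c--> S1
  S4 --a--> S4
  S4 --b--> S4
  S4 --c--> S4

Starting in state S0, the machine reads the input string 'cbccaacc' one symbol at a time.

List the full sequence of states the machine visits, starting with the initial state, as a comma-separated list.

Start: S0
  read 'c': S0 --c--> S0
  read 'b': S0 --b--> S0
  read 'c': S0 --c--> S0
  read 'c': S0 --c--> S0
  read 'a': S0 --a--> S1
  read 'a': S1 --a--> S1
  read 'c': S1 --c--> S2
  read 'c': S2 --c--> S4

Answer: S0, S0, S0, S0, S0, S1, S1, S2, S4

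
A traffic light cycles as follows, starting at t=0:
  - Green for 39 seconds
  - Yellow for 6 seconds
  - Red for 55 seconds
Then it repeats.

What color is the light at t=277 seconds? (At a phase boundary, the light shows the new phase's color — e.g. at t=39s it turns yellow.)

Answer: red

Derivation:
Cycle length = 39 + 6 + 55 = 100s
t = 277, phase_t = 277 mod 100 = 77
77 >= 45 → RED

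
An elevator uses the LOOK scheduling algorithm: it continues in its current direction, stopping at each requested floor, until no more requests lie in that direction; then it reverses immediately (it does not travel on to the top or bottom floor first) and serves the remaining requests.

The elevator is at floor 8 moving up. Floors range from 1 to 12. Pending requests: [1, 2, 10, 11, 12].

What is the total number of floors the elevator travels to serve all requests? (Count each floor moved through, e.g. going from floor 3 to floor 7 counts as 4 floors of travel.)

Answer: 15

Derivation:
Start at floor 8 moving up, LOOK stop order: [10, 11, 12, 2, 1]
  8 → 10: |10-8| = 2, total = 2
  10 → 11: |11-10| = 1, total = 3
  11 → 12: |12-11| = 1, total = 4
  12 → 2: |2-12| = 10, total = 14
  2 → 1: |1-2| = 1, total = 15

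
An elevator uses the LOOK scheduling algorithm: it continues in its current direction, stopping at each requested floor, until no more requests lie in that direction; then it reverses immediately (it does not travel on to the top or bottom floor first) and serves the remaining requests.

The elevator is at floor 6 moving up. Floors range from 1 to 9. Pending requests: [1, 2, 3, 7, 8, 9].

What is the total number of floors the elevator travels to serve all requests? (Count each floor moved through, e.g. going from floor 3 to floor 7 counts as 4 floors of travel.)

Start at floor 6 moving up, LOOK stop order: [7, 8, 9, 3, 2, 1]
  6 → 7: |7-6| = 1, total = 1
  7 → 8: |8-7| = 1, total = 2
  8 → 9: |9-8| = 1, total = 3
  9 → 3: |3-9| = 6, total = 9
  3 → 2: |2-3| = 1, total = 10
  2 → 1: |1-2| = 1, total = 11

Answer: 11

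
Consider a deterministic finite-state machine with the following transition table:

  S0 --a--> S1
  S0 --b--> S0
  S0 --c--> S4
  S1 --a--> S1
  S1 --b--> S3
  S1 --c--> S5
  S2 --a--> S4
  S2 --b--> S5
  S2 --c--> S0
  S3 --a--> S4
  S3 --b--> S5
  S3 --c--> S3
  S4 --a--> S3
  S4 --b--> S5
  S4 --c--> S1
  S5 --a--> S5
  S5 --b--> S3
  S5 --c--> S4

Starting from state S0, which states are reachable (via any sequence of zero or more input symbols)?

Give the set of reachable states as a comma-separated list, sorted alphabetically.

Answer: S0, S1, S3, S4, S5

Derivation:
BFS from S0:
  visit S0: S0--a-->S1 (new), S0--b-->S0 (seen), S0--c-->S4 (new)
  visit S1: S1--a-->S1 (seen), S1--b-->S3 (new), S1--c-->S5 (new)
  visit S4: S4--a-->S3 (seen), S4--b-->S5 (seen), S4--c-->S1 (seen)
  visit S3: S3--a-->S4 (seen), S3--b-->S5 (seen), S3--c-->S3 (seen)
  visit S5: S5--a-->S5 (seen), S5--b-->S3 (seen), S5--c-->S4 (seen)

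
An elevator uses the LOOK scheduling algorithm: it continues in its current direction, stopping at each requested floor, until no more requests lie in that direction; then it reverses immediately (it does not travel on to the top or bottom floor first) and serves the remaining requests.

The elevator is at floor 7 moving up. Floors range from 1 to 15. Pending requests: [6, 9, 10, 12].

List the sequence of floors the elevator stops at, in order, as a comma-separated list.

Current: 7, moving UP
Serve above first (ascending): [9, 10, 12]
Then reverse, serve below (descending): [6]

Answer: 9, 10, 12, 6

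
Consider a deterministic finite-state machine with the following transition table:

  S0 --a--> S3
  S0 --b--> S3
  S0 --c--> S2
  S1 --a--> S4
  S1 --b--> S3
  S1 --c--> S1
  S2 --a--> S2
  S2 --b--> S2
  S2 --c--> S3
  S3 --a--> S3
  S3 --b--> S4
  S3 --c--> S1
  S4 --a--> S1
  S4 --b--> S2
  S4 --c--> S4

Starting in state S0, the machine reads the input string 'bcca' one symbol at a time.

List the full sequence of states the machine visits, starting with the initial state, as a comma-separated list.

Start: S0
  read 'b': S0 --b--> S3
  read 'c': S3 --c--> S1
  read 'c': S1 --c--> S1
  read 'a': S1 --a--> S4

Answer: S0, S3, S1, S1, S4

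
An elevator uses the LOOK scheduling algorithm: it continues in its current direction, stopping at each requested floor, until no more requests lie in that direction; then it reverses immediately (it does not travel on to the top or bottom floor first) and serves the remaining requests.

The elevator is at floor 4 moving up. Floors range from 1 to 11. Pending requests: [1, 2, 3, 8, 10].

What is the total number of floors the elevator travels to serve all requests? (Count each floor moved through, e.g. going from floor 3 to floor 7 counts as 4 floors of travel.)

Answer: 15

Derivation:
Start at floor 4 moving up, LOOK stop order: [8, 10, 3, 2, 1]
  4 → 8: |8-4| = 4, total = 4
  8 → 10: |10-8| = 2, total = 6
  10 → 3: |3-10| = 7, total = 13
  3 → 2: |2-3| = 1, total = 14
  2 → 1: |1-2| = 1, total = 15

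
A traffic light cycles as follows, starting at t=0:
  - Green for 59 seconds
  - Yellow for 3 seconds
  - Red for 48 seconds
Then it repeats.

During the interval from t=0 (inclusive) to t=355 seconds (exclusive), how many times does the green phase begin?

Cycle = 59+3+48 = 110s
green phase starts at t = k*110 + 0 for k=0,1,2,...
Need k*110+0 < 355 → k < 3.227
k ∈ {0, ..., 3} → 4 starts

Answer: 4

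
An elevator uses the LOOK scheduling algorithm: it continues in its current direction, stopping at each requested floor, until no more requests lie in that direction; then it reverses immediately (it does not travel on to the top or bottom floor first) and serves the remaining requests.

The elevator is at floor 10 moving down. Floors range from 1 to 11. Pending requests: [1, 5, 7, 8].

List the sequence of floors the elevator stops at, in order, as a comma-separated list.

Answer: 8, 7, 5, 1

Derivation:
Current: 10, moving DOWN
Serve below first (descending): [8, 7, 5, 1]
Then reverse, serve above (ascending): []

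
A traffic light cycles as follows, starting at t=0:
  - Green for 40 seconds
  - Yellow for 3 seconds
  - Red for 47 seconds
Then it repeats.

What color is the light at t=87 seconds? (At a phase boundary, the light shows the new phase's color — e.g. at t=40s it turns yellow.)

Answer: red

Derivation:
Cycle length = 40 + 3 + 47 = 90s
t = 87, phase_t = 87 mod 90 = 87
87 >= 43 → RED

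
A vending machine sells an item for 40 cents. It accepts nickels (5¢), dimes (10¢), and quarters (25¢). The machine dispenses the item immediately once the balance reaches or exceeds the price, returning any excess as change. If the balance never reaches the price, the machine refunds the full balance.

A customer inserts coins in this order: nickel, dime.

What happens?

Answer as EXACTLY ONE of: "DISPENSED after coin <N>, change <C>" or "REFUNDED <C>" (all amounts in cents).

Answer: REFUNDED 15

Derivation:
Price: 40¢
Coin 1 (nickel, 5¢): balance = 5¢
Coin 2 (dime, 10¢): balance = 15¢
All coins inserted, balance 15¢ < price 40¢ → REFUND 15¢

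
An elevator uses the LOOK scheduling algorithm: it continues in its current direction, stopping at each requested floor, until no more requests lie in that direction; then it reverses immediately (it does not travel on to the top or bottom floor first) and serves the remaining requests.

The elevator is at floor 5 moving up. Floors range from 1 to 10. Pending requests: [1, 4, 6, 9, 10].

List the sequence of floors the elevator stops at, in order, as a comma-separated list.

Answer: 6, 9, 10, 4, 1

Derivation:
Current: 5, moving UP
Serve above first (ascending): [6, 9, 10]
Then reverse, serve below (descending): [4, 1]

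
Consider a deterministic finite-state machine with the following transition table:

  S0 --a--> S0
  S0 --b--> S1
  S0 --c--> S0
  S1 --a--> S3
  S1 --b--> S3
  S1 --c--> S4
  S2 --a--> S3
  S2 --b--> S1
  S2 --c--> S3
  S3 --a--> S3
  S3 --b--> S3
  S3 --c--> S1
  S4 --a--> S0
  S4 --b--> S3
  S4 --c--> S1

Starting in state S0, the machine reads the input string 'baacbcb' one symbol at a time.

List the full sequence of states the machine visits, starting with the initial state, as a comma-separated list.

Answer: S0, S1, S3, S3, S1, S3, S1, S3

Derivation:
Start: S0
  read 'b': S0 --b--> S1
  read 'a': S1 --a--> S3
  read 'a': S3 --a--> S3
  read 'c': S3 --c--> S1
  read 'b': S1 --b--> S3
  read 'c': S3 --c--> S1
  read 'b': S1 --b--> S3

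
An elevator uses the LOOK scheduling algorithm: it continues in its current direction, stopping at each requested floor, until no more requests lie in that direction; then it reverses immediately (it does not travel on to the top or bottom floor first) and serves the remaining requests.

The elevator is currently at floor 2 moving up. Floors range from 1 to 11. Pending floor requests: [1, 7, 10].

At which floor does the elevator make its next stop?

Answer: 7

Derivation:
Current floor: 2, direction: up
Requests above: [7, 10]
Requests below: [1]
Moving up and requests lie above → nearest above is min([7, 10]) = 7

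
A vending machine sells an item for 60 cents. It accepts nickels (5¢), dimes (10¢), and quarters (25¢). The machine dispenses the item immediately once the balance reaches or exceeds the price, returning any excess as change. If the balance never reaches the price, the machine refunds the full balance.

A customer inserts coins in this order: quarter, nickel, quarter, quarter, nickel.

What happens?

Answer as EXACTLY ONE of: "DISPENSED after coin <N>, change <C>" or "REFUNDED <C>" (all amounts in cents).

Answer: DISPENSED after coin 4, change 20

Derivation:
Price: 60¢
Coin 1 (quarter, 25¢): balance = 25¢
Coin 2 (nickel, 5¢): balance = 30¢
Coin 3 (quarter, 25¢): balance = 55¢
Coin 4 (quarter, 25¢): balance = 80¢
  → balance >= price → DISPENSE, change = 80 - 60 = 20¢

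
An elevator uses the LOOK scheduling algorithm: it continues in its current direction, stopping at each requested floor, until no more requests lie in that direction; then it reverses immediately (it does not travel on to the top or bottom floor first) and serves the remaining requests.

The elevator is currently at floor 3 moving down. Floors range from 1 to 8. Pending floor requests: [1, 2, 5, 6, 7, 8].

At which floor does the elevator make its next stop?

Current floor: 3, direction: down
Requests above: [5, 6, 7, 8]
Requests below: [1, 2]
Moving down and requests lie below → nearest below is max([1, 2]) = 2

Answer: 2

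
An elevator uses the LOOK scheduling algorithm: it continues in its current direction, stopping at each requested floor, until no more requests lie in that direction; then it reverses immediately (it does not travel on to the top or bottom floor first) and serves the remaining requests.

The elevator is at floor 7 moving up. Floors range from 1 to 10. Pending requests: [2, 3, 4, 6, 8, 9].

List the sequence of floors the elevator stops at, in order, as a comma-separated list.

Answer: 8, 9, 6, 4, 3, 2

Derivation:
Current: 7, moving UP
Serve above first (ascending): [8, 9]
Then reverse, serve below (descending): [6, 4, 3, 2]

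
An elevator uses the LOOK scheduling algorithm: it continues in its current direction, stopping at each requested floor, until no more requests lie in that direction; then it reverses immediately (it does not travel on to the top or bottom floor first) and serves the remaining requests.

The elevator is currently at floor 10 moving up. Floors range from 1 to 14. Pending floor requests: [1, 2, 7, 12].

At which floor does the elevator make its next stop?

Answer: 12

Derivation:
Current floor: 10, direction: up
Requests above: [12]
Requests below: [1, 2, 7]
Moving up and requests lie above → nearest above is min([12]) = 12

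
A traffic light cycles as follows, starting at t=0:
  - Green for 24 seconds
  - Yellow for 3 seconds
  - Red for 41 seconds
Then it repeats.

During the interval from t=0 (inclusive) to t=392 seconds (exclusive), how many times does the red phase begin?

Cycle = 24+3+41 = 68s
red phase starts at t = k*68 + 27 for k=0,1,2,...
Need k*68+27 < 392 → k < 5.368
k ∈ {0, ..., 5} → 6 starts

Answer: 6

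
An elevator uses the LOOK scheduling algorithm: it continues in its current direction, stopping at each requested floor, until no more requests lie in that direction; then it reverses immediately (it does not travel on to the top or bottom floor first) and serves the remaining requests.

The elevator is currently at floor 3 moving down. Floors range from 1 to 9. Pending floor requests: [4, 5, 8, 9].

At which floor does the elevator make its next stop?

Current floor: 3, direction: down
Requests above: [4, 5, 8, 9]
Requests below: []
Moving down but no requests below → reverse; nearest above is min([4, 5, 8, 9]) = 4

Answer: 4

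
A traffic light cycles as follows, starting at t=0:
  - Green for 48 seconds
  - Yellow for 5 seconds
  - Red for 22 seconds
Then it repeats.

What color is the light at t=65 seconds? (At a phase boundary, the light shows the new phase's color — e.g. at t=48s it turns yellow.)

Answer: red

Derivation:
Cycle length = 48 + 5 + 22 = 75s
t = 65, phase_t = 65 mod 75 = 65
65 >= 53 → RED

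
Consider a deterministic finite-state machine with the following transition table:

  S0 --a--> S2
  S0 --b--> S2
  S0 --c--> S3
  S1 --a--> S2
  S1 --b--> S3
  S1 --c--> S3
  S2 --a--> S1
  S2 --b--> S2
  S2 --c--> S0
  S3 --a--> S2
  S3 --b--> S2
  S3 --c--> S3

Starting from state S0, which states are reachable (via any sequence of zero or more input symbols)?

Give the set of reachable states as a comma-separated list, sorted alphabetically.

BFS from S0:
  visit S0: S0--a-->S2 (new), S0--b-->S2 (seen), S0--c-->S3 (new)
  visit S2: S2--a-->S1 (new), S2--b-->S2 (seen), S2--c-->S0 (seen)
  visit S3: S3--a-->S2 (seen), S3--b-->S2 (seen), S3--c-->S3 (seen)
  visit S1: S1--a-->S2 (seen), S1--b-->S3 (seen), S1--c-->S3 (seen)

Answer: S0, S1, S2, S3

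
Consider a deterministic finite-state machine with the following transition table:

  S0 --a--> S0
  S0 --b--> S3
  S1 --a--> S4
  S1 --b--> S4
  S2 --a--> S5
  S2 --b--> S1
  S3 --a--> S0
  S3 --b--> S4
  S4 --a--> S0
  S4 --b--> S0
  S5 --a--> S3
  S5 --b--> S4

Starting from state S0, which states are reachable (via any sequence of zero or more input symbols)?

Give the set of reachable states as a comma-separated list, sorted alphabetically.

Answer: S0, S3, S4

Derivation:
BFS from S0:
  visit S0: S0--a-->S0 (seen), S0--b-->S3 (new)
  visit S3: S3--a-->S0 (seen), S3--b-->S4 (new)
  visit S4: S4--a-->S0 (seen), S4--b-->S0 (seen)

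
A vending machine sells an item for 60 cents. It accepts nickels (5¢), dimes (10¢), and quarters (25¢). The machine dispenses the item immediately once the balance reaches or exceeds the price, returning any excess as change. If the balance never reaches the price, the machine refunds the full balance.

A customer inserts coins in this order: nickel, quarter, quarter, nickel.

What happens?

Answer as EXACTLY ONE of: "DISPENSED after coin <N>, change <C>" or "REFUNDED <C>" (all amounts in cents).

Answer: DISPENSED after coin 4, change 0

Derivation:
Price: 60¢
Coin 1 (nickel, 5¢): balance = 5¢
Coin 2 (quarter, 25¢): balance = 30¢
Coin 3 (quarter, 25¢): balance = 55¢
Coin 4 (nickel, 5¢): balance = 60¢
  → balance >= price → DISPENSE, change = 60 - 60 = 0¢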